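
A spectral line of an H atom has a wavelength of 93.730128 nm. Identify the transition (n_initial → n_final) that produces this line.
n = 6 → n = 1

First, find the photon energy from the wavelength (hc = 1239.84 eV·nm):
E = hc/λ = 1239.84 eV·nm / 93.730128 nm = 13.227764 eV

The energy levels of hydrogen satisfy E_n = -13.6057 / n² eV, so an emission n_i → n_f releases
ΔE = 13.6057 × (1/n_f² − 1/n_i²) eV.

Setting ΔE equal to the photon energy:
1/n_f² − 1/n_i² = 13.227764 / 13.6057 = 0.97222223

Since 1/n_i² must be positive, we need 1/n_f² > 0.97222223, i.e. n_f ≤ 1. For each allowed n_f, solve n_i = (1/n_f² − 0.97222223)^(−1/2) and check whether it is a whole number:
  n_f = 1: 1/n_i² = 1.00000000 − 0.97222223 = 0.02777777 → n_i = 6.000  → integer, n_i = 6 ✓

Only n_f = 1 gives an integer upper level, n_i = 6.

The transition is from n = 6 to n = 1 (emission).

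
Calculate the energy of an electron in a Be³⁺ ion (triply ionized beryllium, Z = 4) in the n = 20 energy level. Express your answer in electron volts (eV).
-0.544 eV

The energy levels of a hydrogen-like atom are given by:
E_n = -13.6057 Z² / n² eV  (with Z = 4 for Be³⁺)

For n = 20:
E_20 = -13.6057 × 4² / 20²
E_20 = -13.6057 × 16 / 400
E_20 = -0.544 eV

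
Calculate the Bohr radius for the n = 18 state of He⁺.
8.57267 nm (or 85.72671 Å)

The Bohr radius formula is:
r_n = n² a₀ / Z

where a₀ = 0.05291772 nm is the Bohr radius.

For He⁺ (Z = 2) at n = 18:
r_18 = 18² × 0.05291772 nm / 2
r_18 = 324 × 0.05291772 nm / 2
r_18 = 17.145341 nm / 2
r_18 = 8.57267 nm

The electron orbits at approximately 8.57267 nm from the nucleus.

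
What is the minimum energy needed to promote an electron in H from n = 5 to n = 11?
0.4318 eV

The energy levels of a hydrogen-like atom are E_n = -13.6057 eV / n².

Energy at n = 5: E_5 = -13.6057 / 5² = -0.5442280 eV
Energy at n = 11: E_11 = -13.6057 / 11² = -0.1124438 eV

The excitation energy is the difference:
ΔE = E_11 - E_5
ΔE = -0.1124438 - (-0.5442280)
ΔE = 0.4318 eV

Since this is positive, energy must be absorbed (photon absorption).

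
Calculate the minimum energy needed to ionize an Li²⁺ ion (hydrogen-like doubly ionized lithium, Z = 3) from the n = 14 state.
0.62 eV

The ionization energy is the energy needed to remove the electron completely (n → ∞).

For a hydrogen-like ion with Z = 3, E_n = -13.6057 Z² / n² eV.

At n = 14: E_14 = -13.6057 × 3² / 14² = -0.62475 eV
At n = ∞: E_∞ = 0 eV

Ionization energy = E_∞ - E_14 = 0 - (-0.62475) = 0.62475 eV
Ionization energy ≈ 0.62 eV

This is also called the binding energy of the electron in state n = 14.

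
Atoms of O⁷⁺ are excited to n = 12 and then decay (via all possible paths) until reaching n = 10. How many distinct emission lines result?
3

The electron can occupy levels n = 10, 11, ..., 12 during de-excitation — that is m = 12 - 10 + 1 = 3 distinct levels.

The number of distinct spectral lines equals the number of ways to choose 2 of these m levels (each pair gives one possible emission transition):

Number of lines = m(m-1)/2 = 3×2/2 = 3

These correspond to all possible transitions between the 3 levels:
12 → 11, 12 → 10, 11 → 10

Each transition produces a photon with a unique energy (and thus wavelength). This count does not depend on Z.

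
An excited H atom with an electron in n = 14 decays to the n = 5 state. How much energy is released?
0.475 eV

The energy levels are E_n = -13.6057 eV / n².

Energy at n = 14: E_14 = -13.6057 / 14² = -0.069417 eV
Energy at n = 5: E_5 = -13.6057 / 5² = -0.544228 eV

For emission (electron falling to lower state), the photon energy is:
E_photon = E_14 - E_5 = |-0.069417 - (-0.544228)|
E_photon = 0.475 eV

This energy is carried away by the emitted photon.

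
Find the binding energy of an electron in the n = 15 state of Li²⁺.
0.544 eV

The ionization energy is the energy needed to remove the electron completely (n → ∞).

For a hydrogen-like ion with Z = 3, E_n = -13.6057 Z² / n² eV.

At n = 15: E_15 = -13.6057 × 3² / 15² = -0.544228 eV
At n = ∞: E_∞ = 0 eV

Ionization energy = E_∞ - E_15 = 0 - (-0.544228) = 0.544228 eV
Ionization energy ≈ 0.544 eV

This is also called the binding energy of the electron in state n = 15.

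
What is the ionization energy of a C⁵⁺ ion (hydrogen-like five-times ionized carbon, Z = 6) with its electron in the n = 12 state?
3.401 eV

The ionization energy is the energy needed to remove the electron completely (n → ∞).

For a hydrogen-like ion with Z = 6, E_n = -13.6057 Z² / n² eV.

At n = 12: E_12 = -13.6057 × 6² / 12² = -3.401425 eV
At n = ∞: E_∞ = 0 eV

Ionization energy = E_∞ - E_12 = 0 - (-3.401425) = 3.401425 eV
Ionization energy ≈ 3.401 eV

This is also called the binding energy of the electron in state n = 12.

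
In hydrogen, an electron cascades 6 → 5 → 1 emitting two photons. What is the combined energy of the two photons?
13.228 eV

The energy levels of hydrogen are E_n = -13.6057 / n² eV.

First transition (6 → 5):
ΔE₁ = |E_5 - E_6|
ΔE₁ = |-0.544228000 - (-0.377936111)| = 0.166292 eV

Second transition (5 → 1):
ΔE₂ = |E_1 - E_5|
ΔE₂ = |-13.605700000 - (-0.544228000)| = 13.061472 eV

Total energy released:
E_total = ΔE₁ + ΔE₂ = 0.166292 + 13.061472 = 13.228 eV

Note: This equals the direct transition 6 → 1: 13.228 eV ✓
Energy is conserved regardless of the path taken.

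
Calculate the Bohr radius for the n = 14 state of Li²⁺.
3.4573 nm (or 34.5729 Å)

The Bohr radius formula is:
r_n = n² a₀ / Z

where a₀ = 0.0529177 nm is the Bohr radius.

For Li²⁺ (Z = 3) at n = 14:
r_14 = 14² × 0.0529177 nm / 3
r_14 = 196 × 0.0529177 nm / 3
r_14 = 10.37187 nm / 3
r_14 = 3.4573 nm

The electron orbits at approximately 3.4573 nm from the nucleus.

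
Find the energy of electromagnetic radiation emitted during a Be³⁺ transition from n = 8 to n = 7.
1.04125 eV

The energy levels are E_n = -13.6057 Z² eV / n².

Energy at n = 8: E_8 = -13.6057 × 4² / 8² = -3.40142500 eV
Energy at n = 7: E_7 = -13.6057 × 4² / 7² = -4.44267755 eV

For emission (electron falling to lower state), the photon energy is:
E_photon = E_8 - E_7 = |-3.40142500 - (-4.44267755)|
E_photon = 1.04125 eV

This energy is carried away by the emitted photon.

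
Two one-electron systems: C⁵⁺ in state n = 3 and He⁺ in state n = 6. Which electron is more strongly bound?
C⁵⁺ at n = 3 (E = -54.4228 eV)

Using E_n = -13.6057 Z² / n² eV:

C⁵⁺ (Z = 6) at n = 3:
E = -13.6057 × 6² / 3² = -13.6057 × 36 / 9 = -54.4228000 eV

He⁺ (Z = 2) at n = 6:
E = -13.6057 × 2² / 6² = -13.6057 × 4 / 36 = -1.5117444 eV

Since -54.4228000 eV < -1.5117444 eV,
C⁵⁺ at n = 3 is more tightly bound (requires more energy to ionize).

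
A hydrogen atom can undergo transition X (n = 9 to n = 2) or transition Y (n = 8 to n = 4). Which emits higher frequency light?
9 → 2

Calculate the energy for each transition:

Transition 9 → 2:
ΔE₁ = |E_2 - E_9| = |-13.6057/2² - (-13.6057/9²)|
ΔE₁ = |-3.40142500000 - (-0.16797160494)| = 3.23345340 eV

Transition 8 → 4:
ΔE₂ = |E_4 - E_8| = |-13.6057/4² - (-13.6057/8²)|
ΔE₂ = |-0.85035625000 - (-0.21258906250)| = 0.63776719 eV

Since 3.23345340 eV > 0.63776719 eV, the transition 9 → 2 emits the more energetic photon.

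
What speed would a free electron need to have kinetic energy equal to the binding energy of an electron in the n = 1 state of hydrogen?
2.1877e+06 m/s (or 0.729736% of c)

The binding energy at n = 1 for hydrogen is:
E_1 = -13.6057/1² = -13.60570000 eV
|E_1| = 13.60570000 eV

Convert to Joules:
KE = 13.60570000 eV × (1.602177 × 10⁻¹⁹ J/eV) = 2.179874e-18 J

Using KE = ½mv²:
v = √(2·KE/m_e)
v = √(2 × 2.179874e-18 J / 9.10938 × 10⁻³¹ kg)
v = 2.1877e+06 m/s

This is approximately 0.729736% the speed of light.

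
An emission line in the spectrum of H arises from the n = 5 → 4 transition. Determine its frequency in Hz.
7.40215e+13 Hz

First, find the transition energy:
E_5 = -13.6057 / 5² = -0.544228000 eV
E_4 = -13.6057 / 4² = -0.850356250 eV
|ΔE| = |E_4 - E_5| = 0.306128250 eV

Convert to Joules: E = 0.306128250 eV × (1.602177 × 10⁻¹⁹ J/eV) = 4.9047164e-20 J

Using E = hf:
f = E/h = 4.9047164e-20 J / (6.62607 × 10⁻³⁴ J·s)
f = 7.40215e+13 Hz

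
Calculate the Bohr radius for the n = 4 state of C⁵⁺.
0.141114 nm (or 1.411139 Å)

The Bohr radius formula is:
r_n = n² a₀ / Z

where a₀ = 0.052917721 nm is the Bohr radius.

For C⁵⁺ (Z = 6) at n = 4:
r_4 = 4² × 0.052917721 nm / 6
r_4 = 16 × 0.052917721 nm / 6
r_4 = 0.8466835 nm / 6
r_4 = 0.141114 nm

The electron orbits at approximately 0.141114 nm from the nucleus.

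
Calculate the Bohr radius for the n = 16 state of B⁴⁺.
2.709387 nm (or 27.093873 Å)

The Bohr radius formula is:
r_n = n² a₀ / Z

where a₀ = 0.052917721 nm is the Bohr radius.

For B⁴⁺ (Z = 5) at n = 16:
r_16 = 16² × 0.052917721 nm / 5
r_16 = 256 × 0.052917721 nm / 5
r_16 = 13.5469366 nm / 5
r_16 = 2.709387 nm

The electron orbits at approximately 2.709387 nm from the nucleus.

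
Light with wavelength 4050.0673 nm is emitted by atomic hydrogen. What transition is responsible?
n = 5 → n = 4

First, find the photon energy from the wavelength (hc = 1239.84 eV·nm):
E = hc/λ = 1239.84 eV·nm / 4050.0673 nm = 0.30612825 eV

The energy levels of hydrogen satisfy E_n = -13.6057 / n² eV, so an emission n_i → n_f releases
ΔE = 13.6057 × (1/n_f² − 1/n_i²) eV.

Setting ΔE equal to the photon energy:
1/n_f² − 1/n_i² = 0.30612825 / 13.6057 = 0.022500000

Since 1/n_i² must be positive, we need 1/n_f² > 0.022500000, i.e. n_f ≤ 6. For each allowed n_f, solve n_i = (1/n_f² − 0.022500000)^(−1/2) and check whether it is a whole number:
  n_f = 1: 1/n_i² = 1.000000000 − 0.022500000 = 0.977500000 → n_i = 1.011  (not an integer) ✗
  n_f = 2: 1/n_i² = 0.250000000 − 0.022500000 = 0.227500000 → n_i = 2.097  (not an integer) ✗
  n_f = 3: 1/n_i² = 0.111111111 − 0.022500000 = 0.088611111 → n_i = 3.359  (not an integer) ✗
  n_f = 4: 1/n_i² = 0.062500000 − 0.022500000 = 0.040000000 → n_i = 5.000  → integer, n_i = 5 ✓
  n_f = 5: 1/n_i² = 0.040000000 − 0.022500000 = 0.017500000 → n_i = 7.559  (not an integer) ✗
  n_f = 6: 1/n_i² = 0.027777778 − 0.022500000 = 0.005277778 → n_i = 13.765  (not an integer) ✗

Only n_f = 4 gives an integer upper level, n_i = 5.

The transition is from n = 5 to n = 4 (emission).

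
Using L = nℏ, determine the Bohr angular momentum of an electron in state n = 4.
4.2183e-34 J·s (or 4ℏ)

In the Bohr model, angular momentum is quantized:
L = nℏ

where ℏ = h/(2π) = 1.054572e-34 J·s

For n = 4:
L = 4 × 1.054572e-34 J·s
L = 4.2183e-34 J·s

This can also be written as L = 4ℏ.
The angular momentum is an integer multiple of the reduced Planck constant.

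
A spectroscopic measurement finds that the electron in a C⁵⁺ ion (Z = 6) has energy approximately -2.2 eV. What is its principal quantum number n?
n = 15

The exact energy levels follow E_n = -13.6057 Z² / n² eV with Z = 6.

The measured value (-2.2 eV) is reported to only 2 significant figures, so we must test candidate n values and see which one matches to that precision.

Candidate energies:
  n = 13:  E = -13.6057 × 6² / 13² = -2.89826 eV
  n = 14:  E = -13.6057 × 6² / 14² = -2.49901 eV
  n = 15:  E = -13.6057 × 6² / 15² = -2.17691 eV  ← matches
  n = 16:  E = -13.6057 × 6² / 16² = -1.91330 eV
  n = 17:  E = -13.6057 × 6² / 17² = -1.69483 eV

Checking against the measurement of -2.2 eV (2 sig figs), only n = 15 agrees:
E_15 = -2.17691 eV, which rounds to -2.2 eV ✓

Therefore n = 15.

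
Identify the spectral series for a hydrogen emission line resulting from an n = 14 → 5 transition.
Pfund series

The spectral series in hydrogen are named based on the final (lower) energy level:
- Lyman series: n_final = 1 (ultraviolet)
- Balmer series: n_final = 2 (visible/near-UV)
- Paschen series: n_final = 3 (infrared)
- Brackett series: n_final = 4 (infrared)
- Pfund series: n_final = 5 (far infrared)

Since this transition ends at n = 5, it belongs to the Pfund series.

For reference, this 14 → 5 line has photon energy
ΔE = 13.6057 eV × (1/5² - 1/14²) = 0.47481116327 eV,
corresponding to wavelength λ = hc/ΔE = 1239.84 eV·nm / 0.47481116327 eV = 2611.22757 nm in the far infrared region.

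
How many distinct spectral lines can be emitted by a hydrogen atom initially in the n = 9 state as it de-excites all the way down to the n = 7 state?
3

The electron can occupy levels n = 7, 8, ..., 9 during de-excitation — that is m = 9 - 7 + 1 = 3 distinct levels.

The number of distinct spectral lines equals the number of ways to choose 2 of these m levels (each pair gives one possible emission transition):

Number of lines = m(m-1)/2 = 3×2/2 = 3

These correspond to all possible transitions between the 3 levels:
9 → 8, 9 → 7, 8 → 7

Each transition produces a photon with a unique energy (and thus wavelength). This count does not depend on Z.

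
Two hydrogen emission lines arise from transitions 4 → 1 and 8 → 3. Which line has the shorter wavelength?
4 → 1

Calculate the energy for each transition:

Transition 4 → 1:
ΔE₁ = |E_1 - E_4| = |-13.6057/1² - (-13.6057/4²)|
ΔE₁ = |-13.6057000000 - (-0.8503562500)| = 12.7553438 eV

Transition 8 → 3:
ΔE₂ = |E_3 - E_8| = |-13.6057/3² - (-13.6057/8²)|
ΔE₂ = |-1.5117444444 - (-0.2125890625)| = 1.2991554 eV

Since 12.7553438 eV > 1.2991554 eV, the transition 4 → 1 emits the more energetic photon.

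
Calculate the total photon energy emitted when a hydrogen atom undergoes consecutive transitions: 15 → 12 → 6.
0.31747 eV

The energy levels of hydrogen are E_n = -13.6057 / n² eV.

First transition (15 → 12):
ΔE₁ = |E_12 - E_15|
ΔE₁ = |-0.09448402778 - (-0.06046977778)| = 0.03401425 eV

Second transition (12 → 6):
ΔE₂ = |E_6 - E_12|
ΔE₂ = |-0.37793611111 - (-0.09448402778)| = 0.28345208 eV

Total energy released:
E_total = ΔE₁ + ΔE₂ = 0.03401425 + 0.28345208 = 0.31747 eV

Note: This equals the direct transition 15 → 6: 0.31747 eV ✓
Energy is conserved regardless of the path taken.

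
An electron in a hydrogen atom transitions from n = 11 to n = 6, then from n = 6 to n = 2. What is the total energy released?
3.288981 eV

The energy levels of hydrogen are E_n = -13.6057 / n² eV.

First transition (11 → 6):
ΔE₁ = |E_6 - E_11|
ΔE₁ = |-0.377936111111 - (-0.112443801653)| = 0.265492309 eV

Second transition (6 → 2):
ΔE₂ = |E_2 - E_6|
ΔE₂ = |-3.401425000000 - (-0.377936111111)| = 3.023488889 eV

Total energy released:
E_total = ΔE₁ + ΔE₂ = 0.265492309 + 3.023488889 = 3.288981 eV

Note: This equals the direct transition 11 → 2: 3.288981 eV ✓
Energy is conserved regardless of the path taken.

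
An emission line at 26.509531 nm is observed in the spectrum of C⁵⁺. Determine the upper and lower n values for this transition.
n = 8 → n = 3

First, find the photon energy from the wavelength (hc = 1239.84 eV·nm):
E = hc/λ = 1239.84 eV·nm / 26.509531 nm = 46.769594 eV

The energy levels of C⁵⁺ satisfy E_n = -13.6057 × 6² / n² eV, so an emission n_i → n_f releases
ΔE = 13.6057 × 6² × (1/n_f² − 1/n_i²) eV.

Setting ΔE equal to the photon energy:
1/n_f² − 1/n_i² = 46.769594 / (13.6057 × 6²) = 0.095486112

Since 1/n_i² must be positive, we need 1/n_f² > 0.095486112, i.e. n_f ≤ 3. For each allowed n_f, solve n_i = (1/n_f² − 0.095486112)^(−1/2) and check whether it is a whole number:
  n_f = 1: 1/n_i² = 1.000000000 − 0.095486112 = 0.904513888 → n_i = 1.051  (not an integer) ✗
  n_f = 2: 1/n_i² = 0.250000000 − 0.095486112 = 0.154513888 → n_i = 2.544  (not an integer) ✗
  n_f = 3: 1/n_i² = 0.111111111 − 0.095486112 = 0.015624999 → n_i = 8.000  → integer, n_i = 8 ✓

Only n_f = 3 gives an integer upper level, n_i = 8.

The transition is from n = 8 to n = 3 (emission).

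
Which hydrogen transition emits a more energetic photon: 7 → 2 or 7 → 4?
7 → 2

Calculate the energy for each transition:

Transition 7 → 2:
ΔE₁ = |E_2 - E_7| = |-13.6057/2² - (-13.6057/7²)|
ΔE₁ = |-3.40142500 - (-0.27766735)| = 3.12376 eV

Transition 7 → 4:
ΔE₂ = |E_4 - E_7| = |-13.6057/4² - (-13.6057/7²)|
ΔE₂ = |-0.85035625 - (-0.27766735)| = 0.57269 eV

Since 3.12376 eV > 0.57269 eV, the transition 7 → 2 emits the more energetic photon.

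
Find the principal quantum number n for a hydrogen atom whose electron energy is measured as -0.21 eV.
n = 8

The exact energy levels follow E_n = -13.6057 eV / n².

The measured value (-0.21 eV) is reported to only 2 significant figures, so we must test candidate n values and see which one matches to that precision.

Candidate energies:
  n = 6:  E = -13.6057/6² = -0.37794 eV
  n = 7:  E = -13.6057/7² = -0.27767 eV
  n = 8:  E = -13.6057/8² = -0.21259 eV  ← matches
  n = 9:  E = -13.6057/9² = -0.16797 eV
  n = 10:  E = -13.6057/10² = -0.13606 eV

Checking against the measurement of -0.21 eV (2 sig figs), only n = 8 agrees:
E_8 = -0.21259 eV, which rounds to -0.21 eV ✓

Therefore n = 8.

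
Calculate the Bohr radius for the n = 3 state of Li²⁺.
0.158753 nm (or 1.587532 Å)

The Bohr radius formula is:
r_n = n² a₀ / Z

where a₀ = 0.052917721 nm is the Bohr radius.

For Li²⁺ (Z = 3) at n = 3:
r_3 = 3² × 0.052917721 nm / 3
r_3 = 9 × 0.052917721 nm / 3
r_3 = 0.4762595 nm / 3
r_3 = 0.158753 nm

The electron orbits at approximately 0.158753 nm from the nucleus.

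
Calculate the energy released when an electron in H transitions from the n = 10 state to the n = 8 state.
0.07653 eV

The energy levels are E_n = -13.6057 eV / n².

Energy at n = 10: E_10 = -13.6057 / 10² = -0.13605700 eV
Energy at n = 8: E_8 = -13.6057 / 8² = -0.21258906 eV

For emission (electron falling to lower state), the photon energy is:
E_photon = E_10 - E_8 = |-0.13605700 - (-0.21258906)|
E_photon = 0.07653 eV

This energy is carried away by the emitted photon.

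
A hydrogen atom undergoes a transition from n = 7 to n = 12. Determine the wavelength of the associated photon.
6768.30186 nm

First, find the transition energy using E_n = -13.6057 / n² eV:
E_7 = -13.6057 / 7² = -0.27766734694 eV
E_12 = -13.6057 / 12² = -0.09448402778 eV

Photon energy: |ΔE| = |E_12 - E_7| = 0.18318331916 eV

Convert to wavelength using E = hc/λ with hc = 1239.84 eV·nm:
λ = hc/E = 1239.84 eV·nm / 0.18318331916 eV
λ = 6768.30186 nm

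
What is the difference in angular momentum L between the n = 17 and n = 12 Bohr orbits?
5.27286e-34 J·s (or 5ℏ)

In the Bohr model, L_n = nℏ where ℏ = 1.0545718e-34 J·s.

L_17 = 17ℏ = 1.7927721e-33 J·s
L_12 = 12ℏ = 1.2654862e-33 J·s

ΔL = L_17 - L_12 = (17 - 12)ℏ = 5ℏ
ΔL = 5 × 1.0545718e-34 J·s = 5.27286e-34 J·s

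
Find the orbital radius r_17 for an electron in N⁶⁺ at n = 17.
2.1847 nm (or 21.8475 Å)

The Bohr radius formula is:
r_n = n² a₀ / Z

where a₀ = 0.0529177 nm is the Bohr radius.

For N⁶⁺ (Z = 7) at n = 17:
r_17 = 17² × 0.0529177 nm / 7
r_17 = 289 × 0.0529177 nm / 7
r_17 = 15.29322 nm / 7
r_17 = 2.1847 nm

The electron orbits at approximately 2.1847 nm from the nucleus.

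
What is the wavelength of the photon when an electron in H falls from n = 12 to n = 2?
374.9205 nm

First, find the transition energy using E_n = -13.6057 / n² eV:
E_12 = -13.6057 / 12² = -0.09448403 eV
E_2 = -13.6057 / 2² = -3.40142500 eV

Photon energy: |ΔE| = |E_2 - E_12| = 3.30694097 eV

Convert to wavelength using E = hc/λ with hc = 1239.84 eV·nm:
λ = hc/E = 1239.84 eV·nm / 3.30694097 eV
λ = 374.9205 nm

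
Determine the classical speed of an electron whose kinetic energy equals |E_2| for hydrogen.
1.09e+06 m/s (or 0.3649% of c)

The binding energy at n = 2 for hydrogen is:
E_2 = -13.6057/2² = -3.401425 eV
|E_2| = 3.401425 eV

Convert to Joules:
KE = 3.401425 eV × (1.602177 × 10⁻¹⁹ J/eV) = 5.4497e-19 J

Using KE = ½mv²:
v = √(2·KE/m_e)
v = √(2 × 5.4497e-19 J / 9.10938 × 10⁻³¹ kg)
v = 1.09e+06 m/s

This is approximately 0.3649% the speed of light.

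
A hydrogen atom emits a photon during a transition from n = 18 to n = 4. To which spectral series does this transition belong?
Brackett series

The spectral series in hydrogen are named based on the final (lower) energy level:
- Lyman series: n_final = 1 (ultraviolet)
- Balmer series: n_final = 2 (visible/near-UV)
- Paschen series: n_final = 3 (infrared)
- Brackett series: n_final = 4 (infrared)
- Pfund series: n_final = 5 (far infrared)

Since this transition ends at n = 4, it belongs to the Brackett series.

For reference, this 18 → 4 line has photon energy
ΔE = 13.6057 eV × (1/4² - 1/18²) = 0.80836334877 eV,
corresponding to wavelength λ = hc/ΔE = 1239.84 eV·nm / 0.80836334877 eV = 1533.76573 nm in the infrared region.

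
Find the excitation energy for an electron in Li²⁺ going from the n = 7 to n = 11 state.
1.48701 eV

The energy levels of a hydrogen-like atom are E_n = -13.6057 Z² eV / n².

Energy at n = 7: E_7 = -13.6057 × 3² / 7² = -2.49900612 eV
Energy at n = 11: E_11 = -13.6057 × 3² / 11² = -1.01199421 eV

The excitation energy is the difference:
ΔE = E_11 - E_7
ΔE = -1.01199421 - (-2.49900612)
ΔE = 1.48701 eV

Since this is positive, energy must be absorbed (photon absorption).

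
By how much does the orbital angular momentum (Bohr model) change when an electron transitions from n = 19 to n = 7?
1.2655e-33 J·s (or 12ℏ)

In the Bohr model, L_n = nℏ where ℏ = 1.054572e-34 J·s.

L_19 = 19ℏ = 2.003687e-33 J·s
L_7 = 7ℏ = 7.382004e-34 J·s

ΔL = L_19 - L_7 = (19 - 7)ℏ = 12ℏ
ΔL = 12 × 1.054572e-34 J·s = 1.2655e-33 J·s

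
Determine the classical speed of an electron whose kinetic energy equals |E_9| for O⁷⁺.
1.945e+06 m/s (or 0.648654% of c)

The binding energy at n = 9 for O⁷⁺ is:
E_9 = -13.6057 × 8²/9² = -10.75018272 eV
|E_9| = 10.75018272 eV

Convert to Joules:
KE = 10.75018272 eV × (1.602177 × 10⁻¹⁹ J/eV) = 1.72237e-18 J

Using KE = ½mv²:
v = √(2·KE/m_e)
v = √(2 × 1.72237e-18 J / 9.10938 × 10⁻³¹ kg)
v = 1.945e+06 m/s

This is approximately 0.648654% the speed of light.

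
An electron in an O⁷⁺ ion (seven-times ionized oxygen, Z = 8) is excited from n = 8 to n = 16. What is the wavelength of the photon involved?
121.50202 nm

First, find the transition energy using E_n = -13.6057 Z² / n² eV:
E_8 = -13.6057 × 8² / 8² = -13.60570000 eV
E_16 = -13.6057 × 8² / 16² = -3.40142500 eV

Photon energy: |ΔE| = |E_16 - E_8| = 10.20427500 eV

Convert to wavelength using E = hc/λ with hc = 1239.84 eV·nm:
λ = hc/E = 1239.84 eV·nm / 10.20427500 eV
λ = 121.50202 nm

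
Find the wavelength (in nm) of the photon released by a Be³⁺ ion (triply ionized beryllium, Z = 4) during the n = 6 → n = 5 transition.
465.98785 nm

First, find the transition energy using E_n = -13.6057 Z² / n² eV:
E_6 = -13.6057 × 4² / 6² = -6.046977778 eV
E_5 = -13.6057 × 4² / 5² = -8.707648000 eV

Photon energy: |ΔE| = |E_5 - E_6| = 2.660670222 eV

Convert to wavelength using E = hc/λ with hc = 1239.84 eV·nm:
λ = hc/E = 1239.84 eV·nm / 2.660670222 eV
λ = 465.98785 nm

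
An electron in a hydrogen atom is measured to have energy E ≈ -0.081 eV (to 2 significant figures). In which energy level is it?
n = 13

The exact energy levels follow E_n = -13.6057 eV / n².

The measured value (-0.081 eV) is reported to only 2 significant figures, so we must test candidate n values and see which one matches to that precision.

Candidate energies:
  n = 11:  E = -13.6057/11² = -0.11244 eV
  n = 12:  E = -13.6057/12² = -0.09448 eV
  n = 13:  E = -13.6057/13² = -0.08051 eV  ← matches
  n = 14:  E = -13.6057/14² = -0.06942 eV
  n = 15:  E = -13.6057/15² = -0.06047 eV

Checking against the measurement of -0.081 eV (2 sig figs), only n = 13 agrees:
E_13 = -0.08051 eV, which rounds to -0.081 eV ✓

Therefore n = 13.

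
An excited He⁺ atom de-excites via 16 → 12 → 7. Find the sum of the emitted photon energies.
0.898080 eV

The energy levels of He⁺ are E_n = -13.6057 × 2² / n² eV.

First transition (16 → 12):
ΔE₁ = |E_12 - E_16|
ΔE₁ = |-0.377936111111 - (-0.212589062500)| = 0.165347049 eV

Second transition (12 → 7):
ΔE₂ = |E_7 - E_12|
ΔE₂ = |-1.110669387755 - (-0.377936111111)| = 0.732733277 eV

Total energy released:
E_total = ΔE₁ + ΔE₂ = 0.165347049 + 0.732733277 = 0.898080 eV

Note: This equals the direct transition 16 → 7: 0.898080 eV ✓
Energy is conserved regardless of the path taken.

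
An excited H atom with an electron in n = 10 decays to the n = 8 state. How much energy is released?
0.07653 eV

The energy levels are E_n = -13.6057 eV / n².

Energy at n = 10: E_10 = -13.6057 / 10² = -0.13605700 eV
Energy at n = 8: E_8 = -13.6057 / 8² = -0.21258906 eV

For emission (electron falling to lower state), the photon energy is:
E_photon = E_10 - E_8 = |-0.13605700 - (-0.21258906)|
E_photon = 0.07653 eV

This energy is carried away by the emitted photon.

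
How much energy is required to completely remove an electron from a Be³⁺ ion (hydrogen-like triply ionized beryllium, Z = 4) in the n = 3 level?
24.18791 eV

The ionization energy is the energy needed to remove the electron completely (n → ∞).

For a hydrogen-like ion with Z = 4, E_n = -13.6057 Z² / n² eV.

At n = 3: E_3 = -13.6057 × 4² / 3² = -24.18791111 eV
At n = ∞: E_∞ = 0 eV

Ionization energy = E_∞ - E_3 = 0 - (-24.18791111) = 24.18791111 eV
Ionization energy ≈ 24.18791 eV

This is also called the binding energy of the electron in state n = 3.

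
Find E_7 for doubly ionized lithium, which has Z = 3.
-2.49901 eV

For hydrogen-like ions, the energy levels scale with Z²:
E_n = -13.6057 Z² / n² eV

For Li²⁺ (Z = 3) at n = 7:
E_7 = -13.6057 × 3² / 7²
E_7 = -13.6057 × 9 / 49
E_7 = -122.4513 / 49
E_7 = -2.49901 eV

The energy is 9 times more negative than hydrogen at the same n due to the stronger nuclear charge.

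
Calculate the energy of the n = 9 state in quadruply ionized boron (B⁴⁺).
-4.19929 eV

For hydrogen-like ions, the energy levels scale with Z²:
E_n = -13.6057 Z² / n² eV

For B⁴⁺ (Z = 5) at n = 9:
E_9 = -13.6057 × 5² / 9²
E_9 = -13.6057 × 25 / 81
E_9 = -340.1425 / 81
E_9 = -4.19929 eV

The energy is 25 times more negative than hydrogen at the same n due to the stronger nuclear charge.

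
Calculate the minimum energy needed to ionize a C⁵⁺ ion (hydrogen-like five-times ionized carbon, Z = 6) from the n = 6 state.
13.605700 eV

The ionization energy is the energy needed to remove the electron completely (n → ∞).

For a hydrogen-like ion with Z = 6, E_n = -13.6057 Z² / n² eV.

At n = 6: E_6 = -13.6057 × 6² / 6² = -13.605700000 eV
At n = ∞: E_∞ = 0 eV

Ionization energy = E_∞ - E_6 = 0 - (-13.605700000) = 13.605700000 eV
Ionization energy ≈ 13.605700 eV

This is also called the binding energy of the electron in state n = 6.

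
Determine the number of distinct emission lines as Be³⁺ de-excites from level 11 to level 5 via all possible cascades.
21

The electron can occupy levels n = 5, 6, ..., 11 during de-excitation — that is m = 11 - 5 + 1 = 7 distinct levels.

The number of distinct spectral lines equals the number of ways to choose 2 of these m levels (each pair gives one possible emission transition):

Number of lines = m(m-1)/2 = 7×6/2 = 21

These correspond to all possible transitions between the 7 levels:
11 → 10, 11 → 9, 11 → 8, 11 → 7, 11 → 6, 11 → 5, 10 → 9, 10 → 8...

Each transition produces a photon with a unique energy (and thus wavelength). This count does not depend on Z.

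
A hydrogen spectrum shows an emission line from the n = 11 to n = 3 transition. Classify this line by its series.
Paschen series

The spectral series in hydrogen are named based on the final (lower) energy level:
- Lyman series: n_final = 1 (ultraviolet)
- Balmer series: n_final = 2 (visible/near-UV)
- Paschen series: n_final = 3 (infrared)
- Brackett series: n_final = 4 (infrared)
- Pfund series: n_final = 5 (far infrared)

Since this transition ends at n = 3, it belongs to the Paschen series.

For reference, this 11 → 3 line has photon energy
ΔE = 13.6057 eV × (1/3² - 1/11²) = 1.399300643 eV,
corresponding to wavelength λ = hc/ΔE = 1239.84 eV·nm / 1.399300643 eV = 886.04261 nm in the infrared region.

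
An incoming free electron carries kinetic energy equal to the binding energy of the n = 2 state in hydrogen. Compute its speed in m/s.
1.0938e+06 m/s (or 0.3649% of c)

The binding energy at n = 2 for hydrogen is:
E_2 = -13.6057/2² = -3.4014250 eV
|E_2| = 3.4014250 eV

Convert to Joules:
KE = 3.4014250 eV × (1.602177 × 10⁻¹⁹ J/eV) = 5.449685e-19 J

Using KE = ½mv²:
v = √(2·KE/m_e)
v = √(2 × 5.449685e-19 J / 9.10938 × 10⁻³¹ kg)
v = 1.0938e+06 m/s

This is approximately 0.3649% the speed of light.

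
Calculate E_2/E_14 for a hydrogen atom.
49.00

Using E_n = -13.6057 Z² / n² eV with Z = 1:

E_2 = -13.6057 / 2² = -13.6057 / 4 = -3.40142500 eV
E_14 = -13.6057 / 14² = -13.6057 / 196 = -0.06941684 eV

The ratio is:
E_2/E_14 = (-3.40142500) / (-0.06941684)
E_2/E_14 = (-13.6057/4) / (-13.6057/196)
E_2/E_14 = 196/4
E_2/E_14 = 49.00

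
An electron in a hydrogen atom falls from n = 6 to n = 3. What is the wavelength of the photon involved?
1093.518 nm

First, find the transition energy using E_n = -13.6057 / n² eV:
E_6 = -13.6057 / 6² = -0.37793611 eV
E_3 = -13.6057 / 3² = -1.51174444 eV

Photon energy: |ΔE| = |E_3 - E_6| = 1.13380833 eV

Convert to wavelength using E = hc/λ with hc = 1239.84 eV·nm:
λ = hc/E = 1239.84 eV·nm / 1.13380833 eV
λ = 1093.518 nm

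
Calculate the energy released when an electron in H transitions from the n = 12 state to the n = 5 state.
0.449744 eV

The energy levels are E_n = -13.6057 eV / n².

Energy at n = 12: E_12 = -13.6057 / 12² = -0.094484028 eV
Energy at n = 5: E_5 = -13.6057 / 5² = -0.544228000 eV

For emission (electron falling to lower state), the photon energy is:
E_photon = E_12 - E_5 = |-0.094484028 - (-0.544228000)|
E_photon = 0.449744 eV

This energy is carried away by the emitted photon.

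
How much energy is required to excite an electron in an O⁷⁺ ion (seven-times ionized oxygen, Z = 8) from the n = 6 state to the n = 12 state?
18.14093 eV

The energy levels of a hydrogen-like atom are E_n = -13.6057 Z² eV / n².

Energy at n = 6: E_6 = -13.6057 × 8² / 6² = -24.18791111 eV
Energy at n = 12: E_12 = -13.6057 × 8² / 12² = -6.04697778 eV

The excitation energy is the difference:
ΔE = E_12 - E_6
ΔE = -6.04697778 - (-24.18791111)
ΔE = 18.14093 eV

Since this is positive, energy must be absorbed (photon absorption).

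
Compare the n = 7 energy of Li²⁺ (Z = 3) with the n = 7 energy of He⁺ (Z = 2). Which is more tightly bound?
Li²⁺ at n = 7 (E = -2.499 eV)

Using E_n = -13.6057 Z² / n² eV:

Li²⁺ (Z = 3) at n = 7:
E = -13.6057 × 3² / 7² = -13.6057 × 9 / 49 = -2.499006 eV

He⁺ (Z = 2) at n = 7:
E = -13.6057 × 2² / 7² = -13.6057 × 4 / 49 = -1.110669 eV

Since -2.499006 eV < -1.110669 eV,
Li²⁺ at n = 7 is more tightly bound (requires more energy to ionize).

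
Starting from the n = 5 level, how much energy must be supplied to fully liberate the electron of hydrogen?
0.5442 eV

The ionization energy is the energy needed to remove the electron completely (n → ∞).

For hydrogen, E_n = -13.6057 eV / n².

At n = 5: E_5 = -13.6057 / 5² = -0.5442280 eV
At n = ∞: E_∞ = 0 eV

Ionization energy = E_∞ - E_5 = 0 - (-0.5442280) = 0.5442280 eV
Ionization energy ≈ 0.5442 eV

This is also called the binding energy of the electron in state n = 5.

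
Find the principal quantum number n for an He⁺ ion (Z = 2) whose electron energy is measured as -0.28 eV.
n = 14

The exact energy levels follow E_n = -13.6057 Z² / n² eV with Z = 2.

The measured value (-0.28 eV) is reported to only 2 significant figures, so we must test candidate n values and see which one matches to that precision.

Candidate energies:
  n = 12:  E = -13.6057 × 2² / 12² = -0.37794 eV
  n = 13:  E = -13.6057 × 2² / 13² = -0.32203 eV
  n = 14:  E = -13.6057 × 2² / 14² = -0.27767 eV  ← matches
  n = 15:  E = -13.6057 × 2² / 15² = -0.24188 eV
  n = 16:  E = -13.6057 × 2² / 16² = -0.21259 eV

Checking against the measurement of -0.28 eV (2 sig figs), only n = 14 agrees:
E_14 = -0.27767 eV, which rounds to -0.28 eV ✓

Therefore n = 14.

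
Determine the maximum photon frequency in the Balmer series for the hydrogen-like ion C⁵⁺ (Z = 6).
2.961e+16 Hz

The series limit corresponds to the transition from n = ∞ to n = 2.
This is the highest energy (shortest wavelength) transition in the Balmer series.

E_∞ = 0 eV
E_2 = -13.6057 × 6² / 2² = -122.4513 eV

Energy at series limit:
ΔE = E_∞ - E_2 = 0 - (-122.4513) = 122.4513 eV
E = 122.4513 eV × (1.602177 × 10⁻¹⁹ J/eV) = 1.96189e-17 J
f = E/h = 1.96189e-17 J / (6.62607 × 10⁻³⁴ J·s) = 2.961e+16 Hz

This energy equals the ionization energy from the n = 2 state of C⁵⁺.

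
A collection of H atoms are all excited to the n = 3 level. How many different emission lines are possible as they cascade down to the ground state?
3

The electron can occupy levels n = 1, 2, ..., 3 during de-excitation — that is m = 3 - 1 + 1 = 3 distinct levels.

The number of distinct spectral lines equals the number of ways to choose 2 of these m levels (each pair gives one possible emission transition):

Number of lines = m(m-1)/2 = 3×2/2 = 3

These correspond to all possible transitions between the 3 levels:
3 → 2, 3 → 1, 2 → 1

Each transition produces a photon with a unique energy (and thus wavelength). This count does not depend on Z.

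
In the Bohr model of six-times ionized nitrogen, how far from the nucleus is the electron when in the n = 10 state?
0.7560 nm (or 7.5597 Å)

The Bohr radius formula is:
r_n = n² a₀ / Z

where a₀ = 0.0529177 nm is the Bohr radius.

For N⁶⁺ (Z = 7) at n = 10:
r_10 = 10² × 0.0529177 nm / 7
r_10 = 100 × 0.0529177 nm / 7
r_10 = 5.29177 nm / 7
r_10 = 0.7560 nm

The electron orbits at approximately 0.7560 nm from the nucleus.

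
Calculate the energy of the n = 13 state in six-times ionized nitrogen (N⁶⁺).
-3.9448 eV

For hydrogen-like ions, the energy levels scale with Z²:
E_n = -13.6057 Z² / n² eV

For N⁶⁺ (Z = 7) at n = 13:
E_13 = -13.6057 × 7² / 13²
E_13 = -13.6057 × 49 / 169
E_13 = -666.6793 / 169
E_13 = -3.9448 eV

The energy is 49 times more negative than hydrogen at the same n due to the stronger nuclear charge.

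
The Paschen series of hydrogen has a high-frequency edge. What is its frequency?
3.66e+14 Hz

The series limit corresponds to the transition from n = ∞ to n = 3.
This is the highest energy (shortest wavelength) transition in the Paschen series.

E_∞ = 0 eV
E_3 = -13.6057 / 3² = -1.511744 eV

Energy at series limit:
ΔE = E_∞ - E_3 = 0 - (-1.511744) = 1.511744 eV
E = 1.511744 eV × (1.602177 × 10⁻¹⁹ J/eV) = 2.4221e-19 J
f = E/h = 2.4221e-19 J / (6.62607 × 10⁻³⁴ J·s) = 3.66e+14 Hz

This energy equals the ionization energy from the n = 3 state of hydrogen.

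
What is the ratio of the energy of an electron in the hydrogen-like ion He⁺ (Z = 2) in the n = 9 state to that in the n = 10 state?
1.235

Using E_n = -13.6057 Z² / n² eV with Z = 2:

E_9 = -13.6057 × 2² / 9² = -54.4228 / 81 = -0.671886420 eV
E_10 = -13.6057 × 2² / 10² = -54.4228 / 100 = -0.544228000 eV

The ratio is:
E_9/E_10 = (-0.671886420) / (-0.544228000)
E_9/E_10 = (-54.4228/81) / (-54.4228/100)
E_9/E_10 = 100/81
E_9/E_10 = 1.235
(Note: the Z² factors cancel in the ratio.)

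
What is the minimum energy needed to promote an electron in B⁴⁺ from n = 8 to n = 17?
4.1378 eV

The energy levels of a hydrogen-like atom are E_n = -13.6057 Z² eV / n².

Energy at n = 8: E_8 = -13.6057 × 5² / 8² = -5.3147266 eV
Energy at n = 17: E_17 = -13.6057 × 5² / 17² = -1.1769637 eV

The excitation energy is the difference:
ΔE = E_17 - E_8
ΔE = -1.1769637 - (-5.3147266)
ΔE = 4.1378 eV

Since this is positive, energy must be absorbed (photon absorption).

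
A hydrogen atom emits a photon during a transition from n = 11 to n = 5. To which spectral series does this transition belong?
Pfund series

The spectral series in hydrogen are named based on the final (lower) energy level:
- Lyman series: n_final = 1 (ultraviolet)
- Balmer series: n_final = 2 (visible/near-UV)
- Paschen series: n_final = 3 (infrared)
- Brackett series: n_final = 4 (infrared)
- Pfund series: n_final = 5 (far infrared)

Since this transition ends at n = 5, it belongs to the Pfund series.

For reference, this 11 → 5 line has photon energy
ΔE = 13.6057 eV × (1/5² - 1/11²) = 0.431784198 eV,
corresponding to wavelength λ = hc/ΔE = 1239.84 eV·nm / 0.431784198 eV = 2871.434 nm in the far infrared region.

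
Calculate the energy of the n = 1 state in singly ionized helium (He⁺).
-54.4228 eV

For hydrogen-like ions, the energy levels scale with Z²:
E_n = -13.6057 Z² / n² eV

For He⁺ (Z = 2) at n = 1:
E_1 = -13.6057 × 2² / 1²
E_1 = -13.6057 × 4 / 1
E_1 = -54.4228 / 1
E_1 = -54.4228 eV

The energy is 4 times more negative than hydrogen at the same n due to the stronger nuclear charge.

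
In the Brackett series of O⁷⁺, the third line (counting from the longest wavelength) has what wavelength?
33.8273 nm

The lines of a series are numbered from the longest wavelength (smallest ΔE) outward; the third line is the transition from n = n_f + 3 to n_f.
The Brackett series has all transitions ending at n_f = 4.

For O⁷⁺ (Z = 8), the third line (γ-line) is the jump from n = 7 to n = 4:
E_7 = -13.6057 × 8² / 7² = -17.770710 eV
E_4 = -13.6057 × 8² / 4² = -54.422800 eV
ΔE = E_7 - E_4 = 36.652090 eV

λ = hc/E = 1239.84 eV·nm / 36.652090 eV
λ = 33.8273 nm

This is the γ-line of the Brackett series in O⁷⁺.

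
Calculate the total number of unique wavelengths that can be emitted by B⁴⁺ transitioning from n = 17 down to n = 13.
10

The electron can occupy levels n = 13, 14, ..., 17 during de-excitation — that is m = 17 - 13 + 1 = 5 distinct levels.

The number of distinct spectral lines equals the number of ways to choose 2 of these m levels (each pair gives one possible emission transition):

Number of lines = m(m-1)/2 = 5×4/2 = 10

These correspond to all possible transitions between the 5 levels:
17 → 16, 17 → 15, 17 → 14, 17 → 13, 16 → 15, 16 → 14, 16 → 13, 15 → 14...

Each transition produces a photon with a unique energy (and thus wavelength). This count does not depend on Z.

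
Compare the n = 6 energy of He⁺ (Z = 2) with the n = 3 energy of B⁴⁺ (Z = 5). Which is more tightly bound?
B⁴⁺ at n = 3 (E = -37.794 eV)

Using E_n = -13.6057 Z² / n² eV:

He⁺ (Z = 2) at n = 6:
E = -13.6057 × 2² / 6² = -13.6057 × 4 / 36 = -1.511744 eV

B⁴⁺ (Z = 5) at n = 3:
E = -13.6057 × 5² / 3² = -13.6057 × 25 / 9 = -37.793611 eV

Since -37.793611 eV < -1.511744 eV,
B⁴⁺ at n = 3 is more tightly bound (requires more energy to ionize).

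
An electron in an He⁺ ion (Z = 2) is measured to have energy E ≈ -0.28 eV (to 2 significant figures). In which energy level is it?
n = 14

The exact energy levels follow E_n = -13.6057 Z² / n² eV with Z = 2.

The measured value (-0.28 eV) is reported to only 2 significant figures, so we must test candidate n values and see which one matches to that precision.

Candidate energies:
  n = 12:  E = -13.6057 × 2² / 12² = -0.377936 eV
  n = 13:  E = -13.6057 × 2² / 13² = -0.322028 eV
  n = 14:  E = -13.6057 × 2² / 14² = -0.277667 eV  ← matches
  n = 15:  E = -13.6057 × 2² / 15² = -0.241879 eV
  n = 16:  E = -13.6057 × 2² / 16² = -0.212589 eV

Checking against the measurement of -0.28 eV (2 sig figs), only n = 14 agrees:
E_14 = -0.277667 eV, which rounds to -0.28 eV ✓

Therefore n = 14.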